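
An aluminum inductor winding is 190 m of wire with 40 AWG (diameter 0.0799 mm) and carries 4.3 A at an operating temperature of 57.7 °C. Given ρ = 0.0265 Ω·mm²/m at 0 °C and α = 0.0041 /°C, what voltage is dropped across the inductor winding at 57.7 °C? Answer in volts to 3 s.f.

5340 V

ρ = 0.0265 Ω·mm²/m = 2.65×10^-8 Ω·m
A = π(0.0799/2 mm)² = π(3.9950e-05 m)² = 5.014e-09 m²
R₍0₎ = ρL/A = (2.65×10^-8)(190)/(5.014e-09) = 1004 Ω
R₍57.7₎ = R₍0₎(1 + αΔT) = 1004 × (1 + 0.0041×57.7) = 1242 Ω
V = IR = 4.3 × 1242 = 5340 V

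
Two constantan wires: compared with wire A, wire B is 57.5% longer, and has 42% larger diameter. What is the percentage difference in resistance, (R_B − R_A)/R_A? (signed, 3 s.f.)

-21.9%

R ∝ L/d², so R_B/R_A = (1 + 57.5/100) × (1 + 42/100)⁻²
= 1.575 × 0.4959 = 0.7811
(R_B − R_A)/R_A = 0.7811 − 1 = -21.9%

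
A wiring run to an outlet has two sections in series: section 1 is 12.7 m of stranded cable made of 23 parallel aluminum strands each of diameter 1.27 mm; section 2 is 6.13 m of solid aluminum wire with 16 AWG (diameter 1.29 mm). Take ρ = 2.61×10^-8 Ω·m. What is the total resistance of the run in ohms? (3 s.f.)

Section 1: A_strand = π(6.3500e-04)² = 1.267e-06 m²; R₁ = ρL/(N·A_s) = (2.61×10^-8)(12.7)/(23×1.267e-06) = 0.01138 Ω
Section 2: A = π(1.29/2 mm)² = π(6.4500e-04 m)² = 1.307e-06 m²
R₂ = (2.61×10^-8)(6.13)/(1.307e-06) = 0.1224 Ω
R = R₁ + R₂ = 0.134 Ω

0.134 Ω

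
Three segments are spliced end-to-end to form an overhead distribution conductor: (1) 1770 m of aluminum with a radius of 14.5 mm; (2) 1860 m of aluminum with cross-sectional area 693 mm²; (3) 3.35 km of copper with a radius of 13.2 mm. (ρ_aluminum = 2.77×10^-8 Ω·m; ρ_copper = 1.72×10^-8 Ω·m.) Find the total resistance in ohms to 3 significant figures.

0.254 Ω

Seg 1: A = πr² = π(1.4500e-02 m)² = 6.605e-04 m²
R_1 = (2.77×10^-8)(1770)/(6.605e-04) = 0.07423 Ω
Seg 2: A = 693 mm² = 6.930e-04 m²
R_2 = (2.77×10^-8)(1860)/(6.930e-04) = 0.07435 Ω
Seg 3: A = πr² = π(1.3200e-02 m)² = 5.474e-04 m²
R_3 = (1.72×10^-8)(3350)/(5.474e-04) = 0.1053 Ω
R_total = R_1 + R_2 + R_3 = 0.254 Ω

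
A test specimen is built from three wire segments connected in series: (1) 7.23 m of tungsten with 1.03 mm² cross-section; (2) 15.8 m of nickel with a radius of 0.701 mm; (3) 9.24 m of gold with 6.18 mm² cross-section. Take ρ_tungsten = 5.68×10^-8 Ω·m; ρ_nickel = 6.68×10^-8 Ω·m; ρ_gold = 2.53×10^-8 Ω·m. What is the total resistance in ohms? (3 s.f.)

Seg 1: A = 1.03 mm² = 1.030e-06 m²
R_1 = (5.68×10^-8)(7.23)/(1.030e-06) = 0.3987 Ω
Seg 2: A = πr² = π(7.0100e-04 m)² = 1.544e-06 m²
R_2 = (6.68×10^-8)(15.8)/(1.544e-06) = 0.6837 Ω
Seg 3: A = 6.18 mm² = 6.180e-06 m²
R_3 = (2.53×10^-8)(9.24)/(6.180e-06) = 0.03783 Ω
R_total = R_1 + R_2 + R_3 = 1.12 Ω

1.12 Ω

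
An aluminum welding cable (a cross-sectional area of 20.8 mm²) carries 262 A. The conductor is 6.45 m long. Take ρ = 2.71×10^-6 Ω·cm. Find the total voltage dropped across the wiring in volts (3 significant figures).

2.20 V

ρ = 2.71×10^-6 Ω·cm = 2.71×10^-8 Ω·m
A = 20.8 mm² = 2.080e-05 m²
R = ρL/A = (2.71×10^-8)(6.45)/(2.080e-05) = 0.008404 Ω
V = IR = 262 × 0.008404 = 2.20 V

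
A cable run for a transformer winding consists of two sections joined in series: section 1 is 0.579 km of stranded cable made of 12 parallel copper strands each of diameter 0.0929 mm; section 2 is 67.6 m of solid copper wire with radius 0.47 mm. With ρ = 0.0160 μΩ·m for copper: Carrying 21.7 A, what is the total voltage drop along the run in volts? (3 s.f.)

ρ = 0.0160 μΩ·m = 1.60×10^-8 Ω·m
Section 1: A_strand = π(4.6450e-05)² = 6.778e-09 m²; R₁ = ρL/(N·A_s) = (1.60×10^-8)(579)/(12×6.778e-09) = 113.9 Ω
Section 2: A = πr² = π(4.7000e-04 m)² = 6.940e-07 m²
R₂ = (1.60×10^-8)(67.6)/(6.940e-07) = 1.559 Ω
R = R₁ + R₂ = 115.5 Ω
V = IR = 21.7 × 115.5 = 2510 V

2510 V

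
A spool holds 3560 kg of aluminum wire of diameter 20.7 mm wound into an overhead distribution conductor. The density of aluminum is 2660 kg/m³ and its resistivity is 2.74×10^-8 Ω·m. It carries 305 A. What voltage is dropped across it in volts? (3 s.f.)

98.8 V

A = π(d/2)² = π(1.0350e-02 m)² = 3.3654e-04 m²
L = m/(density·A) = 3560/(2660×3.3654e-04) = 3977 m
R = ρL/A = (2.74×10^-8)(3977)/(3.3654e-04) = 0.3238 Ω
V = IR = 305 × 0.3238 = 98.8 V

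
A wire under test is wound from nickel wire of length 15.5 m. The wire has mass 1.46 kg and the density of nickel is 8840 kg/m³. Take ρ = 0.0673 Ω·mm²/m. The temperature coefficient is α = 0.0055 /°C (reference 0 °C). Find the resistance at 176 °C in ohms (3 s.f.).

ρ = 0.0673 Ω·mm²/m = 6.73×10^-8 Ω·m
A = m/(density·L) = 1.46/(8840×15.5) = 1.0655e-05 m²
R = ρL/A = (6.73×10^-8)(15.5)/(1.0655e-05) = 0.0979 Ω
R(176 °C) = 0.0979 × (1 + 0.0055×176) = 0.193 Ω

0.193 Ω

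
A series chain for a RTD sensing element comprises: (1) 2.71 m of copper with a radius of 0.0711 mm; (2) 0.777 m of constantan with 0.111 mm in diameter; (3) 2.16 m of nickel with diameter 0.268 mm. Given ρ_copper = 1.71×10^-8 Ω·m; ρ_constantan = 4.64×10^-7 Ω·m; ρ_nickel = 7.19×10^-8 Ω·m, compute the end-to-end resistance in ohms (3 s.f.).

42.9 Ω

Seg 1: A = πr² = π(7.1100e-05 m)² = 1.588e-08 m²
R_1 = (1.71×10^-8)(2.71)/(1.588e-08) = 2.918 Ω
Seg 2: A = π(d/2)² = π(5.5500e-05 m)² = 9.677e-09 m²
R_2 = (4.64×10^-7)(0.777)/(9.677e-09) = 37.26 Ω
Seg 3: A = π(d/2)² = π(1.3400e-04 m)² = 5.641e-08 m²
R_3 = (7.19×10^-8)(2.16)/(5.641e-08) = 2.753 Ω
R_total = R_1 + R_2 + R_3 = 42.9 Ω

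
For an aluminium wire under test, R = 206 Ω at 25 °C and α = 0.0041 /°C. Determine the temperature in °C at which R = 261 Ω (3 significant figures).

R = R₀(1 + α(T − T₀)) ⇒ T = T₀ + (R/R₀ − 1)/α
T = 25 + (261/206 − 1)/0.0041 = 25 + (0.267)/0.0041 = 90.1 °C

90.1 °C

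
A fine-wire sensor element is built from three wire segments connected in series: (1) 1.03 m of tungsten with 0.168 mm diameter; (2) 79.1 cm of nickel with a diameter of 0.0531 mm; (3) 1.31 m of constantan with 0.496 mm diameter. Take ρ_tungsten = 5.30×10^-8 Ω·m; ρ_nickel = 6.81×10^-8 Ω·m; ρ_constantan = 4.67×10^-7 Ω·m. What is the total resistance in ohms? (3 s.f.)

30.0 Ω

Seg 1: A = π(d/2)² = π(8.4000e-05 m)² = 2.217e-08 m²
R_1 = (5.30×10^-8)(1.03)/(2.217e-08) = 2.463 Ω
Seg 2: A = π(d/2)² = π(2.6550e-05 m)² = 2.215e-09 m²
R_2 = (6.81×10^-8)(0.791)/(2.215e-09) = 24.32 Ω
Seg 3: A = π(d/2)² = π(2.4800e-04 m)² = 1.932e-07 m²
R_3 = (4.67×10^-7)(1.31)/(1.932e-07) = 3.166 Ω
R_total = R_1 + R_2 + R_3 = 30.0 Ω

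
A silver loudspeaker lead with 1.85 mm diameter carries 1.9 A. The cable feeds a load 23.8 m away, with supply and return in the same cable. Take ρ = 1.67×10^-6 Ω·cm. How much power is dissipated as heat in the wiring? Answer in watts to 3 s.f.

1.07 W

ρ = 1.67×10^-6 Ω·cm = 1.67×10^-8 Ω·m
A = π(d/2)² = π(9.2500e-04 m)² = 2.688e-06 m²
Total conductor length (both ways) L = 2 × 23.8 = 47.6 m
R = ρL/A = (1.67×10^-8)(47.6)/(2.688e-06) = 0.2957 Ω
P = I²R = (1.9)² × 0.2957 = 1.07 W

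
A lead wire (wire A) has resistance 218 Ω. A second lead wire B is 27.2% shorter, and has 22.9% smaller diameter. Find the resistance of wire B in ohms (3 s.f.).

267 Ω

R ∝ L/d², so R_B/R_A = (1 − 27.2/100) × (1 − 22.9/100)⁻²
= 0.728 × 1.682 = 1.225
R_B = 1.225 × 218 = 267 Ω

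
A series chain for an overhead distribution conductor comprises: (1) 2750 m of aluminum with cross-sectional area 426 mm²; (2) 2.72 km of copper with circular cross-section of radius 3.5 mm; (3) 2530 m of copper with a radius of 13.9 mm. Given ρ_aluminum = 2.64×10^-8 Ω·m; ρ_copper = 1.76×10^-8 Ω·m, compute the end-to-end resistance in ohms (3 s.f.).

1.49 Ω

Seg 1: A = 426 mm² = 4.260e-04 m²
R_1 = (2.64×10^-8)(2750)/(4.260e-04) = 0.1704 Ω
Seg 2: A = πr² = π(3.5000e-03 m)² = 3.848e-05 m²
R_2 = (1.76×10^-8)(2720)/(3.848e-05) = 1.244 Ω
Seg 3: A = πr² = π(1.3900e-02 m)² = 6.070e-04 m²
R_3 = (1.76×10^-8)(2530)/(6.070e-04) = 0.07336 Ω
R_total = R_1 + R_2 + R_3 = 1.49 Ω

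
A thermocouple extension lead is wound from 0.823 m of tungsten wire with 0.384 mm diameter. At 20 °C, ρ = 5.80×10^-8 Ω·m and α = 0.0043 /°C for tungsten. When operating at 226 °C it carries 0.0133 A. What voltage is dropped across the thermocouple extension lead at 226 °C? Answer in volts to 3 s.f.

A = π(d/2)² = π(1.9200e-04 m)² = 1.158e-07 m²
R₍20₎ = ρL/A = (5.80×10^-8)(0.823)/(1.158e-07) = 0.4122 Ω
R₍226₎ = R₍20₎(1 + αΔT) = 0.4122 × (1 + 0.0043×206) = 0.7773 Ω
V = IR = 0.0133 × 0.7773 = 0.0103 V

0.0103 V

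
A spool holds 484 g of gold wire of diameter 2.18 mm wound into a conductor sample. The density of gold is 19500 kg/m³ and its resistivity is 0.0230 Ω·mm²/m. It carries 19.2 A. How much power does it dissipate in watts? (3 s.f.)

ρ = 0.0230 Ω·mm²/m = 2.30×10^-8 Ω·m
A = π(d/2)² = π(1.0900e-03 m)² = 3.7325e-06 m²
L = m/(density·A) = 0.484/(19500×3.7325e-06) = 6.65 m
R = ρL/A = (2.30×10^-8)(6.65)/(3.7325e-06) = 0.04098 Ω
P = I²R = (19.2)² × 0.04098 = 15.1 W

15.1 W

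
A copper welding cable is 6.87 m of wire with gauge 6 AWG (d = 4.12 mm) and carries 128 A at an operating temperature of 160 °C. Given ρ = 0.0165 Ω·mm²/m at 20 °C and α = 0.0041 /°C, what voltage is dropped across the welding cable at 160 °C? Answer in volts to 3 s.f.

1.71 V

ρ = 0.0165 Ω·mm²/m = 1.65×10^-8 Ω·m
A = π(4.12/2 mm)² = π(2.0600e-03 m)² = 1.333e-05 m²
R₍20₎ = ρL/A = (1.65×10^-8)(6.87)/(1.333e-05) = 0.008503 Ω
R₍160₎ = R₍20₎(1 + αΔT) = 0.008503 × (1 + 0.0041×140) = 0.01338 Ω
V = IR = 128 × 0.01338 = 1.71 V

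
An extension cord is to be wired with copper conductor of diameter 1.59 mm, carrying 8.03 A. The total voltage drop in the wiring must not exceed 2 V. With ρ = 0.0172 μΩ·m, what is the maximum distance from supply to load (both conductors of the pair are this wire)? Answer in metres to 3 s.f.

ρ = 0.0172 μΩ·m = 1.72×10^-8 Ω·m
A = π(d/2)² = π(7.9500e-04 m)² = 1.986e-06 m²
L_max = V_max·A/(2·ρI) = (2)(1.986e-06)/(2×1.72×10^-8×8.03) = 14.4 m

14.4 m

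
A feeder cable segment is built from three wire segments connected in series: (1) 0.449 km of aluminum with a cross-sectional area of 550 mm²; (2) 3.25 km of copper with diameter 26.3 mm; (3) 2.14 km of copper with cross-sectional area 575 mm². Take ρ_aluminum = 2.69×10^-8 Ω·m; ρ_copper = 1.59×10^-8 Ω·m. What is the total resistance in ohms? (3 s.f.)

0.176 Ω

Seg 1: A = 550 mm² = 5.500e-04 m²
R_1 = (2.69×10^-8)(449)/(5.500e-04) = 0.02196 Ω
Seg 2: A = π(d/2)² = π(1.3150e-02 m)² = 5.433e-04 m²
R_2 = (1.59×10^-8)(3250)/(5.433e-04) = 0.09512 Ω
Seg 3: A = 575 mm² = 5.750e-04 m²
R_3 = (1.59×10^-8)(2140)/(5.750e-04) = 0.05918 Ω
R_total = R_1 + R_2 + R_3 = 0.176 Ω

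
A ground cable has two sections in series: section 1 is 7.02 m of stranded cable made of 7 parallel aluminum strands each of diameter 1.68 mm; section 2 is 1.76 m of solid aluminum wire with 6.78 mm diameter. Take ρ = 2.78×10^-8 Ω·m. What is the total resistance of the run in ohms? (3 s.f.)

0.0139 Ω

Section 1: A_strand = π(8.4000e-04)² = 2.217e-06 m²; R₁ = ρL/(N·A_s) = (2.78×10^-8)(7.02)/(7×2.217e-06) = 0.01258 Ω
Section 2: A = π(d/2)² = π(3.3900e-03 m)² = 3.610e-05 m²
R₂ = (2.78×10^-8)(1.76)/(3.610e-05) = 0.001355 Ω
R = R₁ + R₂ = 0.0139 Ω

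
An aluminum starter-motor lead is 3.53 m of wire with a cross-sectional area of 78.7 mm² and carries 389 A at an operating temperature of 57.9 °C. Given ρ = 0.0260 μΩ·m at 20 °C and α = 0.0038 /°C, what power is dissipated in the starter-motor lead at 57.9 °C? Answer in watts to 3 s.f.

202 W

ρ = 0.0260 μΩ·m = 2.60×10^-8 Ω·m
A = 78.7 mm² = 7.870e-05 m²
R₍20₎ = ρL/A = (2.60×10^-8)(3.53)/(7.870e-05) = 0.001166 Ω
R₍57.9₎ = R₍20₎(1 + αΔT) = 0.001166 × (1 + 0.0038×37.9) = 0.001334 Ω
P = I²R = (389)² × 0.001334 = 202 W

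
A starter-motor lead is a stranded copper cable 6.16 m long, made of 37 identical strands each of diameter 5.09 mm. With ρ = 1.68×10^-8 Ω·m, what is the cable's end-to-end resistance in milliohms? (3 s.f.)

0.137 mΩ

A_strand = π(2.5450e-03 m)² = 2.035e-05 m²
R_strand = ρL/A = (1.68×10^-8)(6.16)/(2.035e-05) = 0.005086 Ω
R_total = R_strand/N = 0.005086/37 = 0.137 mΩ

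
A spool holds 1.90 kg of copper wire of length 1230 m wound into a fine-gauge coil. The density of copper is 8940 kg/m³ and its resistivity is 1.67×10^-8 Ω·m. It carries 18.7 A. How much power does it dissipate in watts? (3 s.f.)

A = m/(density·L) = 1.9/(8940×1230) = 1.7279e-07 m²
R = ρL/A = (1.67×10^-8)(1230)/(1.7279e-07) = 118.9 Ω
P = I²R = (18.7)² × 118.9 = 41600 W

41600 W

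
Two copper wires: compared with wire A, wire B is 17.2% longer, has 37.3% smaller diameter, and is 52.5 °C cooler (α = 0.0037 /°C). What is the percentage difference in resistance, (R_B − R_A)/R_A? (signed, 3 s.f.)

R ∝ ρL/d² with ρ ∝ (1+αΔT), so R_B/R_A = (1 + 17.2/100) × (1 − 37.3/100)⁻² × (1 − 0.0037×52.5)
= 1.172 × 2.544 × 0.8057 = 2.402
(R_B − R_A)/R_A = 2.402 − 1 = 140%

140%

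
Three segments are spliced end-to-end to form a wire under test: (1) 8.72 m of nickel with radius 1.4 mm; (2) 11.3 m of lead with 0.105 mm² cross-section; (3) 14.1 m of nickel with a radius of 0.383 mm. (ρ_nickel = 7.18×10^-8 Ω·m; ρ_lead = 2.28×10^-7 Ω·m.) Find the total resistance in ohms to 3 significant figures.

Seg 1: A = πr² = π(1.4000e-03 m)² = 6.158e-06 m²
R_1 = (7.18×10^-8)(8.72)/(6.158e-06) = 0.1017 Ω
Seg 2: A = 0.105 mm² = 1.050e-07 m²
R_2 = (2.28×10^-7)(11.3)/(1.050e-07) = 24.54 Ω
Seg 3: A = πr² = π(3.8300e-04 m)² = 4.608e-07 m²
R_3 = (7.18×10^-8)(14.1)/(4.608e-07) = 2.197 Ω
R_total = R_1 + R_2 + R_3 = 26.8 Ω

26.8 Ω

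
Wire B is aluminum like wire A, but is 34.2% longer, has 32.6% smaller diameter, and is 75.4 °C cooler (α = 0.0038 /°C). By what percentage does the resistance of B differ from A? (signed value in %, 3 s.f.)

111%

R ∝ ρL/d² with ρ ∝ (1+αΔT), so R_B/R_A = (1 + 34.2/100) × (1 − 32.6/100)⁻² × (1 − 0.0038×75.4)
= 1.342 × 2.201 × 0.7135 = 2.108
(R_B − R_A)/R_A = 2.108 − 1 = 111%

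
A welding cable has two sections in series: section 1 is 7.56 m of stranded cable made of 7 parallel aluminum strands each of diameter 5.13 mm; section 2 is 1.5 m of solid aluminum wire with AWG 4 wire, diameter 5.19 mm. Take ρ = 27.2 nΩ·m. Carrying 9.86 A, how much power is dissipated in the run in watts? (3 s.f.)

0.326 W

ρ = 27.2 nΩ·m = 2.72×10^-8 Ω·m
Section 1: A_strand = π(2.5650e-03)² = 2.067e-05 m²; R₁ = ρL/(N·A_s) = (2.72×10^-8)(7.56)/(7×2.067e-05) = 0.001421 Ω
Section 2: A = π(5.19/2 mm)² = π(2.5950e-03 m)² = 2.116e-05 m²
R₂ = (2.72×10^-8)(1.5)/(2.116e-05) = 0.001929 Ω
R = R₁ + R₂ = 0.00335 Ω
P = I²R = (9.86)² × 0.00335 = 0.326 W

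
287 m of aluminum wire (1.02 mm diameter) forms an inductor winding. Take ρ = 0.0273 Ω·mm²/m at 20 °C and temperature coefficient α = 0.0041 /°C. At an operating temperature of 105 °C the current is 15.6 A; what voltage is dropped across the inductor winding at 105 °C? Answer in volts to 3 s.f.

202 V

ρ = 0.0273 Ω·mm²/m = 2.73×10^-8 Ω·m
A = π(d/2)² = π(5.1000e-04 m)² = 8.171e-07 m²
R₍20₎ = ρL/A = (2.73×10^-8)(287)/(8.171e-07) = 9.589 Ω
R₍105₎ = R₍20₎(1 + αΔT) = 9.589 × (1 + 0.0041×85) = 12.93 Ω
V = IR = 15.6 × 12.93 = 202 V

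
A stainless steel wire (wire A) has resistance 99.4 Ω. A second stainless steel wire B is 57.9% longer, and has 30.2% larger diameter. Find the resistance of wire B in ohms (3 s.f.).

92.6 Ω

R ∝ L/d², so R_B/R_A = (1 + 57.9/100) × (1 + 30.2/100)⁻²
= 1.579 × 0.5899 = 0.9315
R_B = 0.9315 × 99.4 = 92.6 Ω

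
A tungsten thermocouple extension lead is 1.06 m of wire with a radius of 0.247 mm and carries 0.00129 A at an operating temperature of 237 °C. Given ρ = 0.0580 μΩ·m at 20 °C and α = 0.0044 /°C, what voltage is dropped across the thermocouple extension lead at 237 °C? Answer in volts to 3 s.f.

8.09×10^-4 V

ρ = 0.0580 μΩ·m = 5.80×10^-8 Ω·m
A = πr² = π(2.4700e-04 m)² = 1.917e-07 m²
R₍20₎ = ρL/A = (5.80×10^-8)(1.06)/(1.917e-07) = 0.3208 Ω
R₍237₎ = R₍20₎(1 + αΔT) = 0.3208 × (1 + 0.0044×217) = 0.627 Ω
V = IR = 0.00129 × 0.627 = 8.09×10^-4 V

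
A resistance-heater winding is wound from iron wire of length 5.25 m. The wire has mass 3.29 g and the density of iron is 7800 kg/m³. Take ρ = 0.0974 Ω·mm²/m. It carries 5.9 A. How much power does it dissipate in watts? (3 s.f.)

222 W

ρ = 0.0974 Ω·mm²/m = 9.74×10^-8 Ω·m
A = m/(density·L) = 0.00329/(7800×5.25) = 8.0342e-08 m²
R = ρL/A = (9.74×10^-8)(5.25)/(8.0342e-08) = 6.365 Ω
P = I²R = (5.9)² × 6.365 = 222 W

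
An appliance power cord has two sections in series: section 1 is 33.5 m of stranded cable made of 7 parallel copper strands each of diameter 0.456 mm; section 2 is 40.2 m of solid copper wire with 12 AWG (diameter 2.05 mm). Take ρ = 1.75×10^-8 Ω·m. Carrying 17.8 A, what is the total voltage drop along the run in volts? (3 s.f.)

Section 1: A_strand = π(2.2800e-04)² = 1.633e-07 m²; R₁ = ρL/(N·A_s) = (1.75×10^-8)(33.5)/(7×1.633e-07) = 0.5128 Ω
Section 2: A = π(2.05/2 mm)² = π(1.0250e-03 m)² = 3.301e-06 m²
R₂ = (1.75×10^-8)(40.2)/(3.301e-06) = 0.2131 Ω
R = R₁ + R₂ = 0.726 Ω
V = IR = 17.8 × 0.726 = 12.9 V

12.9 V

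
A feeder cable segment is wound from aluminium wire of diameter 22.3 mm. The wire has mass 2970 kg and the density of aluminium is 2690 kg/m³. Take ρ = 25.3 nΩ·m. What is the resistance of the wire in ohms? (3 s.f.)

0.183 Ω

ρ = 25.3 nΩ·m = 2.53×10^-8 Ω·m
A = π(d/2)² = π(1.1150e-02 m)² = 3.9057e-04 m²
L = m/(density·A) = 2970/(2690×3.9057e-04) = 2827 m
R = ρL/A = (2.53×10^-8)(2827)/(3.9057e-04) = 0.183 Ω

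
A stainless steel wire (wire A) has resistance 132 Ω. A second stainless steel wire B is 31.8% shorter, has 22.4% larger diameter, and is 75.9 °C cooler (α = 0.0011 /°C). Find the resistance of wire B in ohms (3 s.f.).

55.1 Ω

R ∝ ρL/d² with ρ ∝ (1+αΔT), so R_B/R_A = (1 − 31.8/100) × (1 + 22.4/100)⁻² × (1 − 0.0011×75.9)
= 0.682 × 0.6675 × 0.9165 = 0.4172
R_B = 0.4172 × 132 = 55.1 Ω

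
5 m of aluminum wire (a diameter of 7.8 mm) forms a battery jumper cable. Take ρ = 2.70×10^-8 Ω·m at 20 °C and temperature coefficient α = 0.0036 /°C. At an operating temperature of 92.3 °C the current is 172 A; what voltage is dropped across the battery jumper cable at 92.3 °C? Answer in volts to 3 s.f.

A = π(d/2)² = π(3.9000e-03 m)² = 4.778e-05 m²
R₍20₎ = ρL/A = (2.70×10^-8)(5)/(4.778e-05) = 0.002825 Ω
R₍92.3₎ = R₍20₎(1 + αΔT) = 0.002825 × (1 + 0.0036×72.3) = 0.003561 Ω
V = IR = 172 × 0.003561 = 0.612 V

0.612 V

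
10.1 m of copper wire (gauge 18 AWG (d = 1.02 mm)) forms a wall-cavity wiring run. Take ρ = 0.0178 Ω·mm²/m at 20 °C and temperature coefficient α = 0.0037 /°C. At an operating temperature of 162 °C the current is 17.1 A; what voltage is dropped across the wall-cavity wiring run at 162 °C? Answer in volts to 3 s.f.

ρ = 0.0178 Ω·mm²/m = 1.78×10^-8 Ω·m
A = π(1.02/2 mm)² = π(5.1000e-04 m)² = 8.171e-07 m²
R₍20₎ = ρL/A = (1.78×10^-8)(10.1)/(8.171e-07) = 0.22 Ω
R₍162₎ = R₍20₎(1 + αΔT) = 0.22 × (1 + 0.0037×142) = 0.3356 Ω
V = IR = 17.1 × 0.3356 = 5.74 V

5.74 V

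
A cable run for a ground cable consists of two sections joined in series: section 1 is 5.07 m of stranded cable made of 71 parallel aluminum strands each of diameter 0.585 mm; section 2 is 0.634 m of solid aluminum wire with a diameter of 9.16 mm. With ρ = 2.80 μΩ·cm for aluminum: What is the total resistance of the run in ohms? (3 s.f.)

ρ = 2.80 μΩ·cm = 2.80×10^-8 Ω·m
Section 1: A_strand = π(2.9250e-04)² = 2.688e-07 m²; R₁ = ρL/(N·A_s) = (2.80×10^-8)(5.07)/(71×2.688e-07) = 0.007439 Ω
Section 2: A = π(d/2)² = π(4.5800e-03 m)² = 6.590e-05 m²
R₂ = (2.80×10^-8)(0.634)/(6.590e-05) = 2.694×10^-4 Ω
R = R₁ + R₂ = 0.00771 Ω

0.00771 Ω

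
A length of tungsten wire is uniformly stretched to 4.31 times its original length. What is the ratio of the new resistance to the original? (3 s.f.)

Volume constant ⇒ A' = A/k with k = 4.31. R' = ρ(kL)/(A/k) = k²R.
Factor = 18.6

18.6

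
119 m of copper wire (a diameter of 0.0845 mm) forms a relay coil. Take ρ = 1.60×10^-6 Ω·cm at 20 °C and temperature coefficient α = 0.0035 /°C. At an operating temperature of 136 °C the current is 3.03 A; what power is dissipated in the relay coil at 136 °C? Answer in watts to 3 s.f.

4380 W

ρ = 1.60×10^-6 Ω·cm = 1.60×10^-8 Ω·m
A = π(d/2)² = π(4.2250e-05 m)² = 5.608e-09 m²
R₍20₎ = ρL/A = (1.60×10^-8)(119)/(5.608e-09) = 339.5 Ω
R₍136₎ = R₍20₎(1 + αΔT) = 339.5 × (1 + 0.0035×116) = 477.4 Ω
P = I²R = (3.03)² × 477.4 = 4380 W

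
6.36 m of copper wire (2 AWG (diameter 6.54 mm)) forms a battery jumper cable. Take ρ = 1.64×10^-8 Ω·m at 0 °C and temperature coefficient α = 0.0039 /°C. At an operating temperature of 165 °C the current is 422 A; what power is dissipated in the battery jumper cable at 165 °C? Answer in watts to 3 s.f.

909 W

A = π(6.54/2 mm)² = π(3.2700e-03 m)² = 3.359e-05 m²
R₍0₎ = ρL/A = (1.64×10^-8)(6.36)/(3.359e-05) = 0.003105 Ω
R₍165₎ = R₍0₎(1 + αΔT) = 0.003105 × (1 + 0.0039×165) = 0.005103 Ω
P = I²R = (422)² × 0.005103 = 909 W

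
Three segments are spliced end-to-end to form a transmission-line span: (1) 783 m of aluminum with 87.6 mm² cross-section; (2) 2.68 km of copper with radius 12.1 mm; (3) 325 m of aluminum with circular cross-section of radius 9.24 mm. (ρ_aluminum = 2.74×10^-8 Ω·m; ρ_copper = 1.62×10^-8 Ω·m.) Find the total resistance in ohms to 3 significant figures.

0.373 Ω

Seg 1: A = 87.6 mm² = 8.760e-05 m²
R_1 = (2.74×10^-8)(783)/(8.760e-05) = 0.2449 Ω
Seg 2: A = πr² = π(1.2100e-02 m)² = 4.600e-04 m²
R_2 = (1.62×10^-8)(2680)/(4.600e-04) = 0.09439 Ω
Seg 3: A = πr² = π(9.2400e-03 m)² = 2.682e-04 m²
R_3 = (2.74×10^-8)(325)/(2.682e-04) = 0.0332 Ω
R_total = R_1 + R_2 + R_3 = 0.373 Ω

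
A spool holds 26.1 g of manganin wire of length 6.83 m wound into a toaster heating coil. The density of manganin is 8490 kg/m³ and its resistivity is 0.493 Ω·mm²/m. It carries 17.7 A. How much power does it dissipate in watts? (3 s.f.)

2340 W

ρ = 0.493 Ω·mm²/m = 4.93×10^-7 Ω·m
A = m/(density·L) = 0.0261/(8490×6.83) = 4.5010e-07 m²
R = ρL/A = (4.93×10^-7)(6.83)/(4.5010e-07) = 7.481 Ω
P = I²R = (17.7)² × 7.481 = 2340 W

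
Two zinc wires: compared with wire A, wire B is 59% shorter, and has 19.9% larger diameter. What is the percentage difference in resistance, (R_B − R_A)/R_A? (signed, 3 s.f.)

-71.5%

R ∝ L/d², so R_B/R_A = (1 − 59/100) × (1 + 19.9/100)⁻²
= 0.41 × 0.6956 = 0.2852
(R_B − R_A)/R_A = 0.2852 − 1 = -71.5%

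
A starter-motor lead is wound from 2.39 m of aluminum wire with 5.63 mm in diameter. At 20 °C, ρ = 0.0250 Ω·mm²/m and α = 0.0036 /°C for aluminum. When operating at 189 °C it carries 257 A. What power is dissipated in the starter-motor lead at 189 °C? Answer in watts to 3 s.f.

ρ = 0.0250 Ω·mm²/m = 2.50×10^-8 Ω·m
A = π(d/2)² = π(2.8150e-03 m)² = 2.489e-05 m²
R₍20₎ = ρL/A = (2.50×10^-8)(2.39)/(2.489e-05) = 0.0024 Ω
R₍189₎ = R₍20₎(1 + αΔT) = 0.0024 × (1 + 0.0036×169) = 0.00386 Ω
P = I²R = (257)² × 0.00386 = 255 W

255 W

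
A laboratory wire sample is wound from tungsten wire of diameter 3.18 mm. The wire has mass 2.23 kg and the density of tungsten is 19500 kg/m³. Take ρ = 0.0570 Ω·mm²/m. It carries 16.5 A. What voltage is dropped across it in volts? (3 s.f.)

1.71 V

ρ = 0.0570 Ω·mm²/m = 5.70×10^-8 Ω·m
A = π(d/2)² = π(1.5900e-03 m)² = 7.9423e-06 m²
L = m/(density·A) = 2.23/(19500×7.9423e-06) = 14.4 m
R = ρL/A = (5.70×10^-8)(14.4)/(7.9423e-06) = 0.1033 Ω
V = IR = 16.5 × 0.1033 = 1.71 V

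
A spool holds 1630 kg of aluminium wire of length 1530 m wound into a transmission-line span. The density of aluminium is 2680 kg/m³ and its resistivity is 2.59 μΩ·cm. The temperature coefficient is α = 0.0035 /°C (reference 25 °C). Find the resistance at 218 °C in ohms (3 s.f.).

ρ = 2.59 μΩ·cm = 2.59×10^-8 Ω·m
A = m/(density·L) = 1630/(2680×1530) = 3.9752e-04 m²
R = ρL/A = (2.59×10^-8)(1530)/(3.9752e-04) = 0.09969 Ω
R(218 °C) = 0.09969 × (1 + 0.0035×193) = 0.167 Ω

0.167 Ω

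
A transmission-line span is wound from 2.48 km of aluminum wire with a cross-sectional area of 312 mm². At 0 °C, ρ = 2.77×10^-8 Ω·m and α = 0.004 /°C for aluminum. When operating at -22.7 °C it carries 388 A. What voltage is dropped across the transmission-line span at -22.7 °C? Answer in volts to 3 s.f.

77.7 V

A = 312 mm² = 3.120e-04 m²
R₍0₎ = ρL/A = (2.77×10^-8)(2480)/(3.120e-04) = 0.2202 Ω
R₍-22.7₎ = R₍0₎(1 + αΔT) = 0.2202 × (1 + 0.004×-22.7) = 0.2002 Ω
V = IR = 388 × 0.2002 = 77.7 V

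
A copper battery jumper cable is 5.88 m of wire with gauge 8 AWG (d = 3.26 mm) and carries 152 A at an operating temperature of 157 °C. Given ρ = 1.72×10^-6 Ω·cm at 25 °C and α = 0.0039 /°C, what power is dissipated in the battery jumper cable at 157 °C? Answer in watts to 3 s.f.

ρ = 1.72×10^-6 Ω·cm = 1.72×10^-8 Ω·m
A = π(3.26/2 mm)² = π(1.6300e-03 m)² = 8.347e-06 m²
R₍25₎ = ρL/A = (1.72×10^-8)(5.88)/(8.347e-06) = 0.01212 Ω
R₍157₎ = R₍25₎(1 + αΔT) = 0.01212 × (1 + 0.0039×132) = 0.01835 Ω
P = I²R = (152)² × 0.01835 = 424 W

424 W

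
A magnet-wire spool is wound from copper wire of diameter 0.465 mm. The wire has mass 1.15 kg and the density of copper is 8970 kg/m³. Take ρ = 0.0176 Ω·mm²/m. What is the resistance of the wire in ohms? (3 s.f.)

78.2 Ω

ρ = 0.0176 Ω·mm²/m = 1.76×10^-8 Ω·m
A = π(d/2)² = π(2.3250e-04 m)² = 1.6982e-07 m²
L = m/(density·A) = 1.15/(8970×1.6982e-07) = 754.9 m
R = ρL/A = (1.76×10^-8)(754.9)/(1.6982e-07) = 78.2 Ω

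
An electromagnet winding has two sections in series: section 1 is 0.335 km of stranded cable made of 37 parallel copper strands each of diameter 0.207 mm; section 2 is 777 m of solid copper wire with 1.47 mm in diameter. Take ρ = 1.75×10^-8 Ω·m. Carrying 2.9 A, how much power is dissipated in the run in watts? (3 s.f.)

Section 1: A_strand = π(1.0350e-04)² = 3.365e-08 m²; R₁ = ρL/(N·A_s) = (1.75×10^-8)(335)/(37×3.365e-08) = 4.708 Ω
Section 2: A = π(d/2)² = π(7.3500e-04 m)² = 1.697e-06 m²
R₂ = (1.75×10^-8)(777)/(1.697e-06) = 8.012 Ω
R = R₁ + R₂ = 12.72 Ω
P = I²R = (2.9)² × 12.72 = 107 W

107 W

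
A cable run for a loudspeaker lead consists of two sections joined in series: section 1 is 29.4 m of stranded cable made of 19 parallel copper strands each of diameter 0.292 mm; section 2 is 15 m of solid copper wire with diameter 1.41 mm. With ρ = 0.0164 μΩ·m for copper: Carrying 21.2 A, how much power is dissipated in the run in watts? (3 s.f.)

241 W

ρ = 0.0164 μΩ·m = 1.64×10^-8 Ω·m
Section 1: A_strand = π(1.4600e-04)² = 6.697e-08 m²; R₁ = ρL/(N·A_s) = (1.64×10^-8)(29.4)/(19×6.697e-08) = 0.379 Ω
Section 2: A = π(d/2)² = π(7.0500e-04 m)² = 1.561e-06 m²
R₂ = (1.64×10^-8)(15)/(1.561e-06) = 0.1575 Ω
R = R₁ + R₂ = 0.5365 Ω
P = I²R = (21.2)² × 0.5365 = 241 W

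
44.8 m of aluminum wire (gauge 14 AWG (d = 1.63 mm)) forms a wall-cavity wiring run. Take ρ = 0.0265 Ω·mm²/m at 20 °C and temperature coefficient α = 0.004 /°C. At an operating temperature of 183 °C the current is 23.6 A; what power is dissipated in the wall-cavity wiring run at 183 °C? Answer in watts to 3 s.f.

ρ = 0.0265 Ω·mm²/m = 2.65×10^-8 Ω·m
A = π(1.63/2 mm)² = π(8.1500e-04 m)² = 2.087e-06 m²
R₍20₎ = ρL/A = (2.65×10^-8)(44.8)/(2.087e-06) = 0.5689 Ω
R₍183₎ = R₍20₎(1 + αΔT) = 0.5689 × (1 + 0.004×163) = 0.9399 Ω
P = I²R = (23.6)² × 0.9399 = 523 W

523 W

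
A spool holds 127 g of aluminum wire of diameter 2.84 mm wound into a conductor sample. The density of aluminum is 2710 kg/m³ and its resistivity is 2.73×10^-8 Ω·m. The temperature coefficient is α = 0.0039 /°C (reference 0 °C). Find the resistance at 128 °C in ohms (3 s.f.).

A = π(d/2)² = π(1.4200e-03 m)² = 6.3347e-06 m²
L = m/(density·A) = 0.127/(2710×6.3347e-06) = 7.398 m
R = ρL/A = (2.73×10^-8)(7.398)/(6.3347e-06) = 0.03188 Ω
R(128 °C) = 0.03188 × (1 + 0.0039×128) = 0.0478 Ω

0.0478 Ω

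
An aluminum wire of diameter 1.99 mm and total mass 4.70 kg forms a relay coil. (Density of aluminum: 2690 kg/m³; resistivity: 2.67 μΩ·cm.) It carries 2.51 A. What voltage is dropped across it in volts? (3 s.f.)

12.1 V

ρ = 2.67 μΩ·cm = 2.67×10^-8 Ω·m
A = π(d/2)² = π(9.9500e-04 m)² = 3.1103e-06 m²
L = m/(density·A) = 4.7/(2690×3.1103e-06) = 561.8 m
R = ρL/A = (2.67×10^-8)(561.8)/(3.1103e-06) = 4.822 Ω
V = IR = 2.51 × 4.822 = 12.1 V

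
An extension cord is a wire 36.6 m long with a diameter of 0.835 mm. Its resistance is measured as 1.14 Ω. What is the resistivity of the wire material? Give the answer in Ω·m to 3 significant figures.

A = π(d/2)² = π(4.1750e-04 m)² = 5.476e-07 m²
ρ = RA/L = (1.14)(5.476e-07)/(36.6) = 1.71×10^-8 Ω·m

1.71×10^-8 Ω·m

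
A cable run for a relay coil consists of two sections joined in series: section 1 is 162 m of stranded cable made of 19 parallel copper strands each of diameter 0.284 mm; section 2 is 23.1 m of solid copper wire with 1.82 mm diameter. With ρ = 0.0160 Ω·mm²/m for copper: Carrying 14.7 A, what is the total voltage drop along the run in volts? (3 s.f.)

33.7 V

ρ = 0.0160 Ω·mm²/m = 1.60×10^-8 Ω·m
Section 1: A_strand = π(1.4200e-04)² = 6.335e-08 m²; R₁ = ρL/(N·A_s) = (1.60×10^-8)(162)/(19×6.335e-08) = 2.154 Ω
Section 2: A = π(d/2)² = π(9.1000e-04 m)² = 2.602e-06 m²
R₂ = (1.60×10^-8)(23.1)/(2.602e-06) = 0.1421 Ω
R = R₁ + R₂ = 2.296 Ω
V = IR = 14.7 × 2.296 = 33.7 V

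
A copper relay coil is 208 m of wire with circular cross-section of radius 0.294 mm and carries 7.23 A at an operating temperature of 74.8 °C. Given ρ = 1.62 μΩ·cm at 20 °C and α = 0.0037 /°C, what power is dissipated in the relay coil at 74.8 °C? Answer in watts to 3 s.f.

780 W

ρ = 1.62 μΩ·cm = 1.62×10^-8 Ω·m
A = πr² = π(2.9400e-04 m)² = 2.715e-07 m²
R₍20₎ = ρL/A = (1.62×10^-8)(208)/(2.715e-07) = 12.41 Ω
R₍74.8₎ = R₍20₎(1 + αΔT) = 12.41 × (1 + 0.0037×54.8) = 14.92 Ω
P = I²R = (7.23)² × 14.92 = 780 W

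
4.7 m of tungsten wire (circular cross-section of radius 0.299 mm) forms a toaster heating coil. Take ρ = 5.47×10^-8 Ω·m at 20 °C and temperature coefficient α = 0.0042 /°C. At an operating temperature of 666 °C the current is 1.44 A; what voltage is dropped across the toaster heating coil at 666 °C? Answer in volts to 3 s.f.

4.89 V

A = πr² = π(2.9900e-04 m)² = 2.809e-07 m²
R₍20₎ = ρL/A = (5.47×10^-8)(4.7)/(2.809e-07) = 0.9154 Ω
R₍666₎ = R₍20₎(1 + αΔT) = 0.9154 × (1 + 0.0042×646) = 3.399 Ω
V = IR = 1.44 × 3.399 = 4.89 V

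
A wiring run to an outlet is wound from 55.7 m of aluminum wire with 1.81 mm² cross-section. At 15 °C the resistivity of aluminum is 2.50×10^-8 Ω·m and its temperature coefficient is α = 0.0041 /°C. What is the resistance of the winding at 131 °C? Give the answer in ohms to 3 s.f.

A = 1.81 mm² = 1.810e-06 m²
R₍15°C₎ = ρL/A = (2.50×10^-8)(55.7)/(1.810e-06) = 0.7693 Ω
R = R₀(1 + αΔT) = 0.7693(1 + 0.0041×116) = 1.14 Ω

1.14 Ω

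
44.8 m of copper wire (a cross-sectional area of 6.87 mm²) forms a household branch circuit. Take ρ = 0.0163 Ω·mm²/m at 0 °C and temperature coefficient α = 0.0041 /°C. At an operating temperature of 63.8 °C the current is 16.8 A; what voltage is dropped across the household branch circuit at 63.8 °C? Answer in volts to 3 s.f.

2.25 V

ρ = 0.0163 Ω·mm²/m = 1.63×10^-8 Ω·m
A = 6.87 mm² = 6.870e-06 m²
R₍0₎ = ρL/A = (1.63×10^-8)(44.8)/(6.870e-06) = 0.1063 Ω
R₍63.8₎ = R₍0₎(1 + αΔT) = 0.1063 × (1 + 0.0041×63.8) = 0.1341 Ω
V = IR = 16.8 × 0.1341 = 2.25 V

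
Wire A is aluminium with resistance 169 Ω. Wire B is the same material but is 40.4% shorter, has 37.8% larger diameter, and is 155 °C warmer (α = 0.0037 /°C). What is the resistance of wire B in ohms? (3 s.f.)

R ∝ ρL/d² with ρ ∝ (1+αΔT), so R_B/R_A = (1 − 40.4/100) × (1 + 37.8/100)⁻² × (1 + 0.0037×155)
= 0.596 × 0.5266 × 1.573 = 0.4939
R_B = 0.4939 × 169 = 83.5 Ω

83.5 Ω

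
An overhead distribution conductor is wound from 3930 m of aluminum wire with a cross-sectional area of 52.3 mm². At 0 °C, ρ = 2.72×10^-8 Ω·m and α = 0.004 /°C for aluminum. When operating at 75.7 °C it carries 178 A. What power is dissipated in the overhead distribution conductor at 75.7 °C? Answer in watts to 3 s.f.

84400 W

A = 52.3 mm² = 5.230e-05 m²
R₍0₎ = ρL/A = (2.72×10^-8)(3930)/(5.230e-05) = 2.044 Ω
R₍75.7₎ = R₍0₎(1 + αΔT) = 2.044 × (1 + 0.004×75.7) = 2.663 Ω
P = I²R = (178)² × 2.663 = 84400 W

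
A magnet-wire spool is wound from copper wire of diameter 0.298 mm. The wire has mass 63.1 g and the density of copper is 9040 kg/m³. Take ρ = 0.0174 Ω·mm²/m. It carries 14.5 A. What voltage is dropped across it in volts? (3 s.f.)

362 V

ρ = 0.0174 Ω·mm²/m = 1.74×10^-8 Ω·m
A = π(d/2)² = π(1.4900e-04 m)² = 6.9746e-08 m²
L = m/(density·A) = 0.0631/(9040×6.9746e-08) = 100.1 m
R = ρL/A = (1.74×10^-8)(100.1)/(6.9746e-08) = 24.97 Ω
V = IR = 14.5 × 24.97 = 362 V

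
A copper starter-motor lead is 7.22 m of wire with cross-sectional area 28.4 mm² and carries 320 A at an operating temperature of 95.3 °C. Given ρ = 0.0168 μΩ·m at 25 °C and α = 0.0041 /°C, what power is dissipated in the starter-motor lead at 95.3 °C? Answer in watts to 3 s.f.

ρ = 0.0168 μΩ·m = 1.68×10^-8 Ω·m
A = 28.4 mm² = 2.840e-05 m²
R₍25₎ = ρL/A = (1.68×10^-8)(7.22)/(2.840e-05) = 0.004271 Ω
R₍95.3₎ = R₍25₎(1 + αΔT) = 0.004271 × (1 + 0.0041×70.3) = 0.005502 Ω
P = I²R = (320)² × 0.005502 = 563 W

563 W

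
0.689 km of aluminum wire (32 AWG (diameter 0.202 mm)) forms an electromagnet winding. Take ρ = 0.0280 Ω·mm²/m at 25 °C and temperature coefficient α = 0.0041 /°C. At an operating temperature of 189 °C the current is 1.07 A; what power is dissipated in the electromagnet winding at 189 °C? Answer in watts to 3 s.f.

1150 W

ρ = 0.0280 Ω·mm²/m = 2.80×10^-8 Ω·m
A = π(0.202/2 mm)² = π(1.0100e-04 m)² = 3.205e-08 m²
R₍25₎ = ρL/A = (2.80×10^-8)(689)/(3.205e-08) = 602 Ω
R₍189₎ = R₍25₎(1 + αΔT) = 602 × (1 + 0.0041×164) = 1007 Ω
P = I²R = (1.07)² × 1007 = 1150 W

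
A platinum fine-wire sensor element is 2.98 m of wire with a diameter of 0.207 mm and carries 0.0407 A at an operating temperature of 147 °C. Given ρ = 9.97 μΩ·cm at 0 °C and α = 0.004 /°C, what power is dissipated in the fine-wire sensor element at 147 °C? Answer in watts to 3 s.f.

0.0232 W

ρ = 9.97 μΩ·cm = 9.97×10^-8 Ω·m
A = π(d/2)² = π(1.0350e-04 m)² = 3.365e-08 m²
R₍0₎ = ρL/A = (9.97×10^-8)(2.98)/(3.365e-08) = 8.828 Ω
R₍147₎ = R₍0₎(1 + αΔT) = 8.828 × (1 + 0.004×147) = 14.02 Ω
P = I²R = (0.0407)² × 14.02 = 0.0232 W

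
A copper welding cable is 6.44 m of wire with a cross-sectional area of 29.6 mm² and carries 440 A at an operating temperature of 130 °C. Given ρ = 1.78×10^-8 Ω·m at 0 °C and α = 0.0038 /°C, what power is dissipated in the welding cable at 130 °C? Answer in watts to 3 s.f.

1120 W

A = 29.6 mm² = 2.960e-05 m²
R₍0₎ = ρL/A = (1.78×10^-8)(6.44)/(2.960e-05) = 0.003873 Ω
R₍130₎ = R₍0₎(1 + αΔT) = 0.003873 × (1 + 0.0038×130) = 0.005786 Ω
P = I²R = (440)² × 0.005786 = 1120 W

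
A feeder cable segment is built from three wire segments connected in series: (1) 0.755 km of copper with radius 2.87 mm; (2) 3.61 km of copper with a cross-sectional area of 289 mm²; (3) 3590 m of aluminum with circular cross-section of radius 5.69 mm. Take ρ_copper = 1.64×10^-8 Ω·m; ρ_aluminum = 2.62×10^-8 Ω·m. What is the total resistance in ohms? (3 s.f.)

1.61 Ω

Seg 1: A = πr² = π(2.8700e-03 m)² = 2.588e-05 m²
R_1 = (1.64×10^-8)(755)/(2.588e-05) = 0.4785 Ω
Seg 2: A = 289 mm² = 2.890e-04 m²
R_2 = (1.64×10^-8)(3610)/(2.890e-04) = 0.2049 Ω
Seg 3: A = πr² = π(5.6900e-03 m)² = 1.017e-04 m²
R_3 = (2.62×10^-8)(3590)/(1.017e-04) = 0.9247 Ω
R_total = R_1 + R_2 + R_3 = 1.61 Ω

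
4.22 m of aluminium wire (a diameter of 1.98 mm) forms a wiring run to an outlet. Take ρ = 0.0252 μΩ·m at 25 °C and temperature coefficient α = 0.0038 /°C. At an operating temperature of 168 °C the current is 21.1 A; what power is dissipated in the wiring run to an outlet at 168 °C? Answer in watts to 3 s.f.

ρ = 0.0252 μΩ·m = 2.52×10^-8 Ω·m
A = π(d/2)² = π(9.9000e-04 m)² = 3.079e-06 m²
R₍25₎ = ρL/A = (2.52×10^-8)(4.22)/(3.079e-06) = 0.03454 Ω
R₍168₎ = R₍25₎(1 + αΔT) = 0.03454 × (1 + 0.0038×143) = 0.05331 Ω
P = I²R = (21.1)² × 0.05331 = 23.7 W

23.7 W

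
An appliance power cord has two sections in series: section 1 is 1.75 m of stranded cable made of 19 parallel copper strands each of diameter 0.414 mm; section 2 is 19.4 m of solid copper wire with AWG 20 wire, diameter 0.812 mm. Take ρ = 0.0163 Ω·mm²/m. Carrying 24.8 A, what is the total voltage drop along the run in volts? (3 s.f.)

ρ = 0.0163 Ω·mm²/m = 1.63×10^-8 Ω·m
Section 1: A_strand = π(2.0700e-04)² = 1.346e-07 m²; R₁ = ρL/(N·A_s) = (1.63×10^-8)(1.75)/(19×1.346e-07) = 0.01115 Ω
Section 2: A = π(0.812/2 mm)² = π(4.0600e-04 m)² = 5.178e-07 m²
R₂ = (1.63×10^-8)(19.4)/(5.178e-07) = 0.6106 Ω
R = R₁ + R₂ = 0.6218 Ω
V = IR = 24.8 × 0.6218 = 15.4 V

15.4 V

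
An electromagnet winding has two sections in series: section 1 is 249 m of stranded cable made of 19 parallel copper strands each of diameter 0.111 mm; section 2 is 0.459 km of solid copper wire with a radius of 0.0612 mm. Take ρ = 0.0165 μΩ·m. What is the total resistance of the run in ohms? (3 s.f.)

ρ = 0.0165 μΩ·m = 1.65×10^-8 Ω·m
Section 1: A_strand = π(5.5500e-05)² = 9.677e-09 m²; R₁ = ρL/(N·A_s) = (1.65×10^-8)(249)/(19×9.677e-09) = 22.35 Ω
Section 2: A = πr² = π(6.1200e-05 m)² = 1.177e-08 m²
R₂ = (1.65×10^-8)(459)/(1.177e-08) = 643.6 Ω
R = R₁ + R₂ = 666 Ω

666 Ω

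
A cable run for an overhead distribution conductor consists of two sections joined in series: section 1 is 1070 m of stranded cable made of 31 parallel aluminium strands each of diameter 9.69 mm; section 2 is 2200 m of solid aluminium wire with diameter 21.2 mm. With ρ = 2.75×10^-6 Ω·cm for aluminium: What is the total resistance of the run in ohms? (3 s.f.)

0.184 Ω

ρ = 2.75×10^-6 Ω·cm = 2.75×10^-8 Ω·m
Section 1: A_strand = π(4.8450e-03)² = 7.375e-05 m²; R₁ = ρL/(N·A_s) = (2.75×10^-8)(1070)/(31×7.375e-05) = 0.01287 Ω
Section 2: A = π(d/2)² = π(1.0600e-02 m)² = 3.530e-04 m²
R₂ = (2.75×10^-8)(2200)/(3.530e-04) = 0.1714 Ω
R = R₁ + R₂ = 0.184 Ω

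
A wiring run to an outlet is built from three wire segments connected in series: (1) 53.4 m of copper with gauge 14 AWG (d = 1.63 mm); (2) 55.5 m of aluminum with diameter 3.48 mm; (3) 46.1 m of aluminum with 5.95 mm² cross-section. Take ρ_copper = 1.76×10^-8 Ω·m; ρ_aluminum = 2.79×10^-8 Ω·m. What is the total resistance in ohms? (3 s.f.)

0.829 Ω

Seg 1: A = π(1.63/2 mm)² = π(8.1500e-04 m)² = 2.087e-06 m²
R_1 = (1.76×10^-8)(53.4)/(2.087e-06) = 0.4504 Ω
Seg 2: A = π(d/2)² = π(1.7400e-03 m)² = 9.511e-06 m²
R_2 = (2.79×10^-8)(55.5)/(9.511e-06) = 0.1628 Ω
Seg 3: A = 5.95 mm² = 5.950e-06 m²
R_3 = (2.79×10^-8)(46.1)/(5.950e-06) = 0.2162 Ω
R_total = R_1 + R_2 + R_3 = 0.829 Ω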